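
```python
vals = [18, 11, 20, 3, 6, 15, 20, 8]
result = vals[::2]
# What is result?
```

vals has length 8. The slice vals[::2] selects indices [0, 2, 4, 6] (0->18, 2->20, 4->6, 6->20), giving [18, 20, 6, 20].

[18, 20, 6, 20]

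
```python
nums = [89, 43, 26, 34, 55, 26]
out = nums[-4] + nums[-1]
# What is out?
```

nums has length 6. Negative index -4 maps to positive index 6 + (-4) = 2. nums[2] = 26.
nums has length 6. Negative index -1 maps to positive index 6 + (-1) = 5. nums[5] = 26.
Sum: 26 + 26 = 52.

52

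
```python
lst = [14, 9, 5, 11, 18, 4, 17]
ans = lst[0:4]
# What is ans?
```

lst has length 7. The slice lst[0:4] selects indices [0, 1, 2, 3] (0->14, 1->9, 2->5, 3->11), giving [14, 9, 5, 11].

[14, 9, 5, 11]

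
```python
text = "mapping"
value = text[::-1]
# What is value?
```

text has length 7. The slice text[::-1] selects indices [6, 5, 4, 3, 2, 1, 0] (6->'g', 5->'n', 4->'i', 3->'p', 2->'p', 1->'a', 0->'m'), giving 'gnippam'.

'gnippam'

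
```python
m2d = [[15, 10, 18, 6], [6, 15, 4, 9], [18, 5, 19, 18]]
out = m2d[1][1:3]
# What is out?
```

m2d[1] = [6, 15, 4, 9]. m2d[1] has length 4. The slice m2d[1][1:3] selects indices [1, 2] (1->15, 2->4), giving [15, 4].

[15, 4]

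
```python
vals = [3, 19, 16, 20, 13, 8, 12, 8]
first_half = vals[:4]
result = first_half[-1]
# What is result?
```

vals has length 8. The slice vals[:4] selects indices [0, 1, 2, 3] (0->3, 1->19, 2->16, 3->20), giving [3, 19, 16, 20]. So first_half = [3, 19, 16, 20]. Then first_half[-1] = 20.

20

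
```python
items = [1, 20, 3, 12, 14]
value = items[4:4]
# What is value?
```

items has length 5. The slice items[4:4] resolves to an empty index range, so the result is [].

[]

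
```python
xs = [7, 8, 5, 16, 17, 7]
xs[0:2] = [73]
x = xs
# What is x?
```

xs starts as [7, 8, 5, 16, 17, 7] (length 6). The slice xs[0:2] covers indices [0, 1] with values [7, 8]. Replacing that slice with [73] (different length) produces [73, 5, 16, 17, 7].

[73, 5, 16, 17, 7]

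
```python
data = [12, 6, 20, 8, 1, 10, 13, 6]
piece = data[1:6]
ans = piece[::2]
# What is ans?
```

data has length 8. The slice data[1:6] selects indices [1, 2, 3, 4, 5] (1->6, 2->20, 3->8, 4->1, 5->10), giving [6, 20, 8, 1, 10]. So piece = [6, 20, 8, 1, 10]. piece has length 5. The slice piece[::2] selects indices [0, 2, 4] (0->6, 2->8, 4->10), giving [6, 8, 10].

[6, 8, 10]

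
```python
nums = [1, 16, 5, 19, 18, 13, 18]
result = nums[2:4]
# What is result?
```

nums has length 7. The slice nums[2:4] selects indices [2, 3] (2->5, 3->19), giving [5, 19].

[5, 19]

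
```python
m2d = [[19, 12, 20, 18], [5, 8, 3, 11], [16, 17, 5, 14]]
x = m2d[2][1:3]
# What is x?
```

m2d[2] = [16, 17, 5, 14]. m2d[2] has length 4. The slice m2d[2][1:3] selects indices [1, 2] (1->17, 2->5), giving [17, 5].

[17, 5]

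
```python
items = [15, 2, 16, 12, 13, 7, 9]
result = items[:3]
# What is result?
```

items has length 7. The slice items[:3] selects indices [0, 1, 2] (0->15, 1->2, 2->16), giving [15, 2, 16].

[15, 2, 16]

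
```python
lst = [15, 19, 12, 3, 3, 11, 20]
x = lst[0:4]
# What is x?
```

lst has length 7. The slice lst[0:4] selects indices [0, 1, 2, 3] (0->15, 1->19, 2->12, 3->3), giving [15, 19, 12, 3].

[15, 19, 12, 3]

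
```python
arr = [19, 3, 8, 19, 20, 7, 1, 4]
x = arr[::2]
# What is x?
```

arr has length 8. The slice arr[::2] selects indices [0, 2, 4, 6] (0->19, 2->8, 4->20, 6->1), giving [19, 8, 20, 1].

[19, 8, 20, 1]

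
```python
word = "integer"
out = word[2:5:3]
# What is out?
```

word has length 7. The slice word[2:5:3] selects indices [2] (2->'t'), giving 't'.

't'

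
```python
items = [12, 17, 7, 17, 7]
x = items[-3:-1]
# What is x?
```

items has length 5. The slice items[-3:-1] selects indices [2, 3] (2->7, 3->17), giving [7, 17].

[7, 17]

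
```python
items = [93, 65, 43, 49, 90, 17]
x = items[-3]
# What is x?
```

items has length 6. Negative index -3 maps to positive index 6 + (-3) = 3. items[3] = 49.

49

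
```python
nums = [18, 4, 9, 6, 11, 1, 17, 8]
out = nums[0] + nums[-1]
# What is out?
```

nums has length 8. nums[0] = 18.
nums has length 8. Negative index -1 maps to positive index 8 + (-1) = 7. nums[7] = 8.
Sum: 18 + 8 = 26.

26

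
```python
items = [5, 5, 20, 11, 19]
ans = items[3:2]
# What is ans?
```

items has length 5. The slice items[3:2] resolves to an empty index range, so the result is [].

[]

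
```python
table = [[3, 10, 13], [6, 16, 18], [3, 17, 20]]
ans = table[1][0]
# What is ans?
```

table[1] = [6, 16, 18]. Taking column 0 of that row yields 6.

6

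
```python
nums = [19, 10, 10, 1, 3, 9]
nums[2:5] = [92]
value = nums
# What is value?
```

nums starts as [19, 10, 10, 1, 3, 9] (length 6). The slice nums[2:5] covers indices [2, 3, 4] with values [10, 1, 3]. Replacing that slice with [92] (different length) produces [19, 10, 92, 9].

[19, 10, 92, 9]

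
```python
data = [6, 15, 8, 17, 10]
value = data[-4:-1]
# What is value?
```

data has length 5. The slice data[-4:-1] selects indices [1, 2, 3] (1->15, 2->8, 3->17), giving [15, 8, 17].

[15, 8, 17]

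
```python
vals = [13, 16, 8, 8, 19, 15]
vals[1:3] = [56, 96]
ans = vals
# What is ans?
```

vals starts as [13, 16, 8, 8, 19, 15] (length 6). The slice vals[1:3] covers indices [1, 2] with values [16, 8]. Replacing that slice with [56, 96] (same length) produces [13, 56, 96, 8, 19, 15].

[13, 56, 96, 8, 19, 15]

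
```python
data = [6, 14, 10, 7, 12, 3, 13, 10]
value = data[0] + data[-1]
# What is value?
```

data has length 8. data[0] = 6.
data has length 8. Negative index -1 maps to positive index 8 + (-1) = 7. data[7] = 10.
Sum: 6 + 10 = 16.

16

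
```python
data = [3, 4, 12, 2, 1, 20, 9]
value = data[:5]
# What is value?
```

data has length 7. The slice data[:5] selects indices [0, 1, 2, 3, 4] (0->3, 1->4, 2->12, 3->2, 4->1), giving [3, 4, 12, 2, 1].

[3, 4, 12, 2, 1]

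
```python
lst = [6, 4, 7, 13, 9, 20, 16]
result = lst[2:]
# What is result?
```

lst has length 7. The slice lst[2:] selects indices [2, 3, 4, 5, 6] (2->7, 3->13, 4->9, 5->20, 6->16), giving [7, 13, 9, 20, 16].

[7, 13, 9, 20, 16]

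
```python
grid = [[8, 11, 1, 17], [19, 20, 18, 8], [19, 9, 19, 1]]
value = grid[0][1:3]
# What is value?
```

grid[0] = [8, 11, 1, 17]. grid[0] has length 4. The slice grid[0][1:3] selects indices [1, 2] (1->11, 2->1), giving [11, 1].

[11, 1]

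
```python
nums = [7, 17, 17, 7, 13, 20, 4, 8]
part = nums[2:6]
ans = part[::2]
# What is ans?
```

nums has length 8. The slice nums[2:6] selects indices [2, 3, 4, 5] (2->17, 3->7, 4->13, 5->20), giving [17, 7, 13, 20]. So part = [17, 7, 13, 20]. part has length 4. The slice part[::2] selects indices [0, 2] (0->17, 2->13), giving [17, 13].

[17, 13]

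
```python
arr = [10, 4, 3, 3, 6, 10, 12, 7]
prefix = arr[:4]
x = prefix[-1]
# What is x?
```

arr has length 8. The slice arr[:4] selects indices [0, 1, 2, 3] (0->10, 1->4, 2->3, 3->3), giving [10, 4, 3, 3]. So prefix = [10, 4, 3, 3]. Then prefix[-1] = 3.

3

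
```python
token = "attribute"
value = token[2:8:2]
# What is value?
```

token has length 9. The slice token[2:8:2] selects indices [2, 4, 6] (2->'t', 4->'i', 6->'u'), giving 'tiu'.

'tiu'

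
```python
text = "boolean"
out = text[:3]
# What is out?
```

text has length 7. The slice text[:3] selects indices [0, 1, 2] (0->'b', 1->'o', 2->'o'), giving 'boo'.

'boo'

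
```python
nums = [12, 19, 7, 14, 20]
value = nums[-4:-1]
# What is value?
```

nums has length 5. The slice nums[-4:-1] selects indices [1, 2, 3] (1->19, 2->7, 3->14), giving [19, 7, 14].

[19, 7, 14]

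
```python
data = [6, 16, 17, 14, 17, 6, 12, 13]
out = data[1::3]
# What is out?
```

data has length 8. The slice data[1::3] selects indices [1, 4, 7] (1->16, 4->17, 7->13), giving [16, 17, 13].

[16, 17, 13]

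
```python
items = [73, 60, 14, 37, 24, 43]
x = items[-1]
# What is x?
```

items has length 6. Negative index -1 maps to positive index 6 + (-1) = 5. items[5] = 43.

43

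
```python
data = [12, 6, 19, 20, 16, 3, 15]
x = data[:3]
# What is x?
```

data has length 7. The slice data[:3] selects indices [0, 1, 2] (0->12, 1->6, 2->19), giving [12, 6, 19].

[12, 6, 19]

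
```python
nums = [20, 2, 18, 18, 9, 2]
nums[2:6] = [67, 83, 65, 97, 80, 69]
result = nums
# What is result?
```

nums starts as [20, 2, 18, 18, 9, 2] (length 6). The slice nums[2:6] covers indices [2, 3, 4, 5] with values [18, 18, 9, 2]. Replacing that slice with [67, 83, 65, 97, 80, 69] (different length) produces [20, 2, 67, 83, 65, 97, 80, 69].

[20, 2, 67, 83, 65, 97, 80, 69]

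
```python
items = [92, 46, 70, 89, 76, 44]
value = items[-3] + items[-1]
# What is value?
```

items has length 6. Negative index -3 maps to positive index 6 + (-3) = 3. items[3] = 89.
items has length 6. Negative index -1 maps to positive index 6 + (-1) = 5. items[5] = 44.
Sum: 89 + 44 = 133.

133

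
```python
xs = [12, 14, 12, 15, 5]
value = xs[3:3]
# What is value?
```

xs has length 5. The slice xs[3:3] resolves to an empty index range, so the result is [].

[]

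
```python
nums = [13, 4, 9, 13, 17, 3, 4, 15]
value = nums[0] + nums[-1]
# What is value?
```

nums has length 8. nums[0] = 13.
nums has length 8. Negative index -1 maps to positive index 8 + (-1) = 7. nums[7] = 15.
Sum: 13 + 15 = 28.

28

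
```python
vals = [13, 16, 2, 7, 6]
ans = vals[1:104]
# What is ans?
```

vals has length 5. The slice vals[1:104] selects indices [1, 2, 3, 4] (1->16, 2->2, 3->7, 4->6), giving [16, 2, 7, 6].

[16, 2, 7, 6]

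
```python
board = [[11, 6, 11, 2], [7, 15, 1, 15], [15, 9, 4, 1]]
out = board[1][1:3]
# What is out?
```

board[1] = [7, 15, 1, 15]. board[1] has length 4. The slice board[1][1:3] selects indices [1, 2] (1->15, 2->1), giving [15, 1].

[15, 1]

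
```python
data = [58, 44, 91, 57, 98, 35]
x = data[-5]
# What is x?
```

data has length 6. Negative index -5 maps to positive index 6 + (-5) = 1. data[1] = 44.

44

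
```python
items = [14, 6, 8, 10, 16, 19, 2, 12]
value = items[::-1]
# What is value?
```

items has length 8. The slice items[::-1] selects indices [7, 6, 5, 4, 3, 2, 1, 0] (7->12, 6->2, 5->19, 4->16, 3->10, 2->8, 1->6, 0->14), giving [12, 2, 19, 16, 10, 8, 6, 14].

[12, 2, 19, 16, 10, 8, 6, 14]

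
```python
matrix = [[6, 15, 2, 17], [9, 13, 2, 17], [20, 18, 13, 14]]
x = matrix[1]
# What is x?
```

matrix has 3 rows. Row 1 is [9, 13, 2, 17].

[9, 13, 2, 17]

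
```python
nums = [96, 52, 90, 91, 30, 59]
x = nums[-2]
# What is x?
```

nums has length 6. Negative index -2 maps to positive index 6 + (-2) = 4. nums[4] = 30.

30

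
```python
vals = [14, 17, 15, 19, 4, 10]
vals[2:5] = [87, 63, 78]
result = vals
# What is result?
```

vals starts as [14, 17, 15, 19, 4, 10] (length 6). The slice vals[2:5] covers indices [2, 3, 4] with values [15, 19, 4]. Replacing that slice with [87, 63, 78] (same length) produces [14, 17, 87, 63, 78, 10].

[14, 17, 87, 63, 78, 10]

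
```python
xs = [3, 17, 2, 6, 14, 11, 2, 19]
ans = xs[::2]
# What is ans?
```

xs has length 8. The slice xs[::2] selects indices [0, 2, 4, 6] (0->3, 2->2, 4->14, 6->2), giving [3, 2, 14, 2].

[3, 2, 14, 2]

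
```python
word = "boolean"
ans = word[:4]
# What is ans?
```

word has length 7. The slice word[:4] selects indices [0, 1, 2, 3] (0->'b', 1->'o', 2->'o', 3->'l'), giving 'bool'.

'bool'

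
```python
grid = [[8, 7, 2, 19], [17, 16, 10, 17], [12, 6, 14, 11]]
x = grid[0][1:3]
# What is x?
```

grid[0] = [8, 7, 2, 19]. grid[0] has length 4. The slice grid[0][1:3] selects indices [1, 2] (1->7, 2->2), giving [7, 2].

[7, 2]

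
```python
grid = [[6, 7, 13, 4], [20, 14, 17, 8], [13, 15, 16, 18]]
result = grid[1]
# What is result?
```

grid has 3 rows. Row 1 is [20, 14, 17, 8].

[20, 14, 17, 8]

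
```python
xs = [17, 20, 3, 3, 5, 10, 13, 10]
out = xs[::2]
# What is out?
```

xs has length 8. The slice xs[::2] selects indices [0, 2, 4, 6] (0->17, 2->3, 4->5, 6->13), giving [17, 3, 5, 13].

[17, 3, 5, 13]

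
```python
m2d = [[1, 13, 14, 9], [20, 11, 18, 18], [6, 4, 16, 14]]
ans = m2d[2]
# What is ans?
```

m2d has 3 rows. Row 2 is [6, 4, 16, 14].

[6, 4, 16, 14]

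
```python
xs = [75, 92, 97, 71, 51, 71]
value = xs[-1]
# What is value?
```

xs has length 6. Negative index -1 maps to positive index 6 + (-1) = 5. xs[5] = 71.

71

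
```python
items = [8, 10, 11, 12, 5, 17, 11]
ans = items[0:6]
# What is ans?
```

items has length 7. The slice items[0:6] selects indices [0, 1, 2, 3, 4, 5] (0->8, 1->10, 2->11, 3->12, 4->5, 5->17), giving [8, 10, 11, 12, 5, 17].

[8, 10, 11, 12, 5, 17]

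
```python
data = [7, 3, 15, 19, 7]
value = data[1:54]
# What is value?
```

data has length 5. The slice data[1:54] selects indices [1, 2, 3, 4] (1->3, 2->15, 3->19, 4->7), giving [3, 15, 19, 7].

[3, 15, 19, 7]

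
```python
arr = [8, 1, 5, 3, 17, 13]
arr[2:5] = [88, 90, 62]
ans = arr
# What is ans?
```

arr starts as [8, 1, 5, 3, 17, 13] (length 6). The slice arr[2:5] covers indices [2, 3, 4] with values [5, 3, 17]. Replacing that slice with [88, 90, 62] (same length) produces [8, 1, 88, 90, 62, 13].

[8, 1, 88, 90, 62, 13]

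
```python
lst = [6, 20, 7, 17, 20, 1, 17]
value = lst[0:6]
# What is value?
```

lst has length 7. The slice lst[0:6] selects indices [0, 1, 2, 3, 4, 5] (0->6, 1->20, 2->7, 3->17, 4->20, 5->1), giving [6, 20, 7, 17, 20, 1].

[6, 20, 7, 17, 20, 1]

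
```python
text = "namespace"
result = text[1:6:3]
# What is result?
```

text has length 9. The slice text[1:6:3] selects indices [1, 4] (1->'a', 4->'s'), giving 'as'.

'as'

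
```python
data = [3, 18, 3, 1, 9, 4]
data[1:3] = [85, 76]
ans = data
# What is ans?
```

data starts as [3, 18, 3, 1, 9, 4] (length 6). The slice data[1:3] covers indices [1, 2] with values [18, 3]. Replacing that slice with [85, 76] (same length) produces [3, 85, 76, 1, 9, 4].

[3, 85, 76, 1, 9, 4]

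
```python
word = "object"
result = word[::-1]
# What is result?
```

word has length 6. The slice word[::-1] selects indices [5, 4, 3, 2, 1, 0] (5->'t', 4->'c', 3->'e', 2->'j', 1->'b', 0->'o'), giving 'tcejbo'.

'tcejbo'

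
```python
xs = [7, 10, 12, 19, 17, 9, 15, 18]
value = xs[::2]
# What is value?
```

xs has length 8. The slice xs[::2] selects indices [0, 2, 4, 6] (0->7, 2->12, 4->17, 6->15), giving [7, 12, 17, 15].

[7, 12, 17, 15]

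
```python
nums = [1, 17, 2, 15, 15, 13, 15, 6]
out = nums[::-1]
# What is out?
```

nums has length 8. The slice nums[::-1] selects indices [7, 6, 5, 4, 3, 2, 1, 0] (7->6, 6->15, 5->13, 4->15, 3->15, 2->2, 1->17, 0->1), giving [6, 15, 13, 15, 15, 2, 17, 1].

[6, 15, 13, 15, 15, 2, 17, 1]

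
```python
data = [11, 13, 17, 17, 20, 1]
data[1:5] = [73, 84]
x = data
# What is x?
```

data starts as [11, 13, 17, 17, 20, 1] (length 6). The slice data[1:5] covers indices [1, 2, 3, 4] with values [13, 17, 17, 20]. Replacing that slice with [73, 84] (different length) produces [11, 73, 84, 1].

[11, 73, 84, 1]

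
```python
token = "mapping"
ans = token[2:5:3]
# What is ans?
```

token has length 7. The slice token[2:5:3] selects indices [2] (2->'p'), giving 'p'.

'p'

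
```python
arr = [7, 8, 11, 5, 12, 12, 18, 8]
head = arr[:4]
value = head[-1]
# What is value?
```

arr has length 8. The slice arr[:4] selects indices [0, 1, 2, 3] (0->7, 1->8, 2->11, 3->5), giving [7, 8, 11, 5]. So head = [7, 8, 11, 5]. Then head[-1] = 5.

5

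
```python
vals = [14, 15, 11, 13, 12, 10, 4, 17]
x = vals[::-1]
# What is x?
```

vals has length 8. The slice vals[::-1] selects indices [7, 6, 5, 4, 3, 2, 1, 0] (7->17, 6->4, 5->10, 4->12, 3->13, 2->11, 1->15, 0->14), giving [17, 4, 10, 12, 13, 11, 15, 14].

[17, 4, 10, 12, 13, 11, 15, 14]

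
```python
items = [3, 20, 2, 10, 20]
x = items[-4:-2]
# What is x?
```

items has length 5. The slice items[-4:-2] selects indices [1, 2] (1->20, 2->2), giving [20, 2].

[20, 2]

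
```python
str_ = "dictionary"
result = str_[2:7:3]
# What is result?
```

str_ has length 10. The slice str_[2:7:3] selects indices [2, 5] (2->'c', 5->'o'), giving 'co'.

'co'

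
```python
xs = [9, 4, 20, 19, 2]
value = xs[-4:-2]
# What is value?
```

xs has length 5. The slice xs[-4:-2] selects indices [1, 2] (1->4, 2->20), giving [4, 20].

[4, 20]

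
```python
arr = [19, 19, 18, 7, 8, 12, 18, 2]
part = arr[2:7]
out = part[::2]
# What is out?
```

arr has length 8. The slice arr[2:7] selects indices [2, 3, 4, 5, 6] (2->18, 3->7, 4->8, 5->12, 6->18), giving [18, 7, 8, 12, 18]. So part = [18, 7, 8, 12, 18]. part has length 5. The slice part[::2] selects indices [0, 2, 4] (0->18, 2->8, 4->18), giving [18, 8, 18].

[18, 8, 18]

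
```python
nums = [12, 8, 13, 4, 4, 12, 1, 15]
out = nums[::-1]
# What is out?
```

nums has length 8. The slice nums[::-1] selects indices [7, 6, 5, 4, 3, 2, 1, 0] (7->15, 6->1, 5->12, 4->4, 3->4, 2->13, 1->8, 0->12), giving [15, 1, 12, 4, 4, 13, 8, 12].

[15, 1, 12, 4, 4, 13, 8, 12]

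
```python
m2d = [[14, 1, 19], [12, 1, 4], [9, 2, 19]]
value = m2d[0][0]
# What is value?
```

m2d[0] = [14, 1, 19]. Taking column 0 of that row yields 14.

14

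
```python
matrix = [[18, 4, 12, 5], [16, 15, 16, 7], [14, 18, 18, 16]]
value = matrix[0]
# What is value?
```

matrix has 3 rows. Row 0 is [18, 4, 12, 5].

[18, 4, 12, 5]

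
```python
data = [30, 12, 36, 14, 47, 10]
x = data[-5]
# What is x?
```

data has length 6. Negative index -5 maps to positive index 6 + (-5) = 1. data[1] = 12.

12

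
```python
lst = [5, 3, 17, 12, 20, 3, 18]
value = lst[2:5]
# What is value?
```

lst has length 7. The slice lst[2:5] selects indices [2, 3, 4] (2->17, 3->12, 4->20), giving [17, 12, 20].

[17, 12, 20]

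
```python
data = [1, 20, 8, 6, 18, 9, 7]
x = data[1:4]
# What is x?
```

data has length 7. The slice data[1:4] selects indices [1, 2, 3] (1->20, 2->8, 3->6), giving [20, 8, 6].

[20, 8, 6]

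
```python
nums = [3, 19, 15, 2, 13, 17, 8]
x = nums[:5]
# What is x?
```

nums has length 7. The slice nums[:5] selects indices [0, 1, 2, 3, 4] (0->3, 1->19, 2->15, 3->2, 4->13), giving [3, 19, 15, 2, 13].

[3, 19, 15, 2, 13]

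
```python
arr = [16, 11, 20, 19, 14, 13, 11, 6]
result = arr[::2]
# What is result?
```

arr has length 8. The slice arr[::2] selects indices [0, 2, 4, 6] (0->16, 2->20, 4->14, 6->11), giving [16, 20, 14, 11].

[16, 20, 14, 11]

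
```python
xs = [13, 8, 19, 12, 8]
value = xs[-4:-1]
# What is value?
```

xs has length 5. The slice xs[-4:-1] selects indices [1, 2, 3] (1->8, 2->19, 3->12), giving [8, 19, 12].

[8, 19, 12]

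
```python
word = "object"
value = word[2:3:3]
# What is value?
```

word has length 6. The slice word[2:3:3] selects indices [2] (2->'j'), giving 'j'.

'j'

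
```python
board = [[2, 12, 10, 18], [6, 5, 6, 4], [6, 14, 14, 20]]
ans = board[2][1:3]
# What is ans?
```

board[2] = [6, 14, 14, 20]. board[2] has length 4. The slice board[2][1:3] selects indices [1, 2] (1->14, 2->14), giving [14, 14].

[14, 14]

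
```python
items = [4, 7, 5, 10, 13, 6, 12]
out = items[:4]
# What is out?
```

items has length 7. The slice items[:4] selects indices [0, 1, 2, 3] (0->4, 1->7, 2->5, 3->10), giving [4, 7, 5, 10].

[4, 7, 5, 10]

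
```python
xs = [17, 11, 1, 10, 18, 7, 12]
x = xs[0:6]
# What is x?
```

xs has length 7. The slice xs[0:6] selects indices [0, 1, 2, 3, 4, 5] (0->17, 1->11, 2->1, 3->10, 4->18, 5->7), giving [17, 11, 1, 10, 18, 7].

[17, 11, 1, 10, 18, 7]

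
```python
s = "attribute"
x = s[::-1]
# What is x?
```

s has length 9. The slice s[::-1] selects indices [8, 7, 6, 5, 4, 3, 2, 1, 0] (8->'e', 7->'t', 6->'u', 5->'b', 4->'i', 3->'r', 2->'t', 1->'t', 0->'a'), giving 'etubirtta'.

'etubirtta'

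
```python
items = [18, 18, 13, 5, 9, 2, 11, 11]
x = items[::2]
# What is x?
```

items has length 8. The slice items[::2] selects indices [0, 2, 4, 6] (0->18, 2->13, 4->9, 6->11), giving [18, 13, 9, 11].

[18, 13, 9, 11]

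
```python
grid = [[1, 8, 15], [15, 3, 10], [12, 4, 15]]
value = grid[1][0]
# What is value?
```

grid[1] = [15, 3, 10]. Taking column 0 of that row yields 15.

15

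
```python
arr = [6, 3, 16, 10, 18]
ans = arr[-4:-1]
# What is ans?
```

arr has length 5. The slice arr[-4:-1] selects indices [1, 2, 3] (1->3, 2->16, 3->10), giving [3, 16, 10].

[3, 16, 10]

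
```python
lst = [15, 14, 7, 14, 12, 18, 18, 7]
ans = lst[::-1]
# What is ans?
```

lst has length 8. The slice lst[::-1] selects indices [7, 6, 5, 4, 3, 2, 1, 0] (7->7, 6->18, 5->18, 4->12, 3->14, 2->7, 1->14, 0->15), giving [7, 18, 18, 12, 14, 7, 14, 15].

[7, 18, 18, 12, 14, 7, 14, 15]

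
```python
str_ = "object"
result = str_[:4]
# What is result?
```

str_ has length 6. The slice str_[:4] selects indices [0, 1, 2, 3] (0->'o', 1->'b', 2->'j', 3->'e'), giving 'obje'.

'obje'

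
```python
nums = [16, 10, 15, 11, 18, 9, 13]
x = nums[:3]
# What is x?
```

nums has length 7. The slice nums[:3] selects indices [0, 1, 2] (0->16, 1->10, 2->15), giving [16, 10, 15].

[16, 10, 15]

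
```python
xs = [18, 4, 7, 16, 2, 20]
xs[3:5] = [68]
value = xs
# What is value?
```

xs starts as [18, 4, 7, 16, 2, 20] (length 6). The slice xs[3:5] covers indices [3, 4] with values [16, 2]. Replacing that slice with [68] (different length) produces [18, 4, 7, 68, 20].

[18, 4, 7, 68, 20]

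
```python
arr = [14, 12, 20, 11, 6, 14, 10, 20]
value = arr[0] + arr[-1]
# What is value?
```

arr has length 8. arr[0] = 14.
arr has length 8. Negative index -1 maps to positive index 8 + (-1) = 7. arr[7] = 20.
Sum: 14 + 20 = 34.

34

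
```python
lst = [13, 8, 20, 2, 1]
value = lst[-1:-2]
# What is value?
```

lst has length 5. The slice lst[-1:-2] resolves to an empty index range, so the result is [].

[]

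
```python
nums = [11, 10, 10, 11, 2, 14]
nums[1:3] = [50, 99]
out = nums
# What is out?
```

nums starts as [11, 10, 10, 11, 2, 14] (length 6). The slice nums[1:3] covers indices [1, 2] with values [10, 10]. Replacing that slice with [50, 99] (same length) produces [11, 50, 99, 11, 2, 14].

[11, 50, 99, 11, 2, 14]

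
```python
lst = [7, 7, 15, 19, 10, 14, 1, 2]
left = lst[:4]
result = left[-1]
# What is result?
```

lst has length 8. The slice lst[:4] selects indices [0, 1, 2, 3] (0->7, 1->7, 2->15, 3->19), giving [7, 7, 15, 19]. So left = [7, 7, 15, 19]. Then left[-1] = 19.

19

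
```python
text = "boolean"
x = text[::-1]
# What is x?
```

text has length 7. The slice text[::-1] selects indices [6, 5, 4, 3, 2, 1, 0] (6->'n', 5->'a', 4->'e', 3->'l', 2->'o', 1->'o', 0->'b'), giving 'naeloob'.

'naeloob'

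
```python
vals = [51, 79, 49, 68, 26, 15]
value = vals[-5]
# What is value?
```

vals has length 6. Negative index -5 maps to positive index 6 + (-5) = 1. vals[1] = 79.

79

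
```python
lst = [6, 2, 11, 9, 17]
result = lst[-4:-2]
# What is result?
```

lst has length 5. The slice lst[-4:-2] selects indices [1, 2] (1->2, 2->11), giving [2, 11].

[2, 11]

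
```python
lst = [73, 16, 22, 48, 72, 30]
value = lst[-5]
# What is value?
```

lst has length 6. Negative index -5 maps to positive index 6 + (-5) = 1. lst[1] = 16.

16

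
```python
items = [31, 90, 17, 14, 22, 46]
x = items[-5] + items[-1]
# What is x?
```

items has length 6. Negative index -5 maps to positive index 6 + (-5) = 1. items[1] = 90.
items has length 6. Negative index -1 maps to positive index 6 + (-1) = 5. items[5] = 46.
Sum: 90 + 46 = 136.

136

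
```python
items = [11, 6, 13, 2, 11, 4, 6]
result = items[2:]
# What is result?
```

items has length 7. The slice items[2:] selects indices [2, 3, 4, 5, 6] (2->13, 3->2, 4->11, 5->4, 6->6), giving [13, 2, 11, 4, 6].

[13, 2, 11, 4, 6]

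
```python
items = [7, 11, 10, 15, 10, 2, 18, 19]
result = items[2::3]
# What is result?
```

items has length 8. The slice items[2::3] selects indices [2, 5] (2->10, 5->2), giving [10, 2].

[10, 2]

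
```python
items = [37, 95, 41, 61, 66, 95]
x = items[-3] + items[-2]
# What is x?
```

items has length 6. Negative index -3 maps to positive index 6 + (-3) = 3. items[3] = 61.
items has length 6. Negative index -2 maps to positive index 6 + (-2) = 4. items[4] = 66.
Sum: 61 + 66 = 127.

127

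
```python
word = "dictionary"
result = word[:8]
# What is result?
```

word has length 10. The slice word[:8] selects indices [0, 1, 2, 3, 4, 5, 6, 7] (0->'d', 1->'i', 2->'c', 3->'t', 4->'i', 5->'o', 6->'n', 7->'a'), giving 'dictiona'.

'dictiona'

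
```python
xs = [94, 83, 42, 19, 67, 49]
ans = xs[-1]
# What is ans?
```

xs has length 6. Negative index -1 maps to positive index 6 + (-1) = 5. xs[5] = 49.

49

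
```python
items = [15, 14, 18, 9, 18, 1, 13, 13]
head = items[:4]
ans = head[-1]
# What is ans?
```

items has length 8. The slice items[:4] selects indices [0, 1, 2, 3] (0->15, 1->14, 2->18, 3->9), giving [15, 14, 18, 9]. So head = [15, 14, 18, 9]. Then head[-1] = 9.

9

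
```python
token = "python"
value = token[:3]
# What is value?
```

token has length 6. The slice token[:3] selects indices [0, 1, 2] (0->'p', 1->'y', 2->'t'), giving 'pyt'.

'pyt'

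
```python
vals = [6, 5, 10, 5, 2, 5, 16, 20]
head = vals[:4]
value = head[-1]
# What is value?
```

vals has length 8. The slice vals[:4] selects indices [0, 1, 2, 3] (0->6, 1->5, 2->10, 3->5), giving [6, 5, 10, 5]. So head = [6, 5, 10, 5]. Then head[-1] = 5.

5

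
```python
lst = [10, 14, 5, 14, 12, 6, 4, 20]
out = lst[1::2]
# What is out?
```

lst has length 8. The slice lst[1::2] selects indices [1, 3, 5, 7] (1->14, 3->14, 5->6, 7->20), giving [14, 14, 6, 20].

[14, 14, 6, 20]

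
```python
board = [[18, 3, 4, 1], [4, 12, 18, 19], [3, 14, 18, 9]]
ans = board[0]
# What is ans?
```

board has 3 rows. Row 0 is [18, 3, 4, 1].

[18, 3, 4, 1]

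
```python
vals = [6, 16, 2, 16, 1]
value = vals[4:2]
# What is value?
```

vals has length 5. The slice vals[4:2] resolves to an empty index range, so the result is [].

[]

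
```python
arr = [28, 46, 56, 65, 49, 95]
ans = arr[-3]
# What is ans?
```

arr has length 6. Negative index -3 maps to positive index 6 + (-3) = 3. arr[3] = 65.

65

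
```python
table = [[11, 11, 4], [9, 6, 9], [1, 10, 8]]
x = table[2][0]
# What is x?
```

table[2] = [1, 10, 8]. Taking column 0 of that row yields 1.

1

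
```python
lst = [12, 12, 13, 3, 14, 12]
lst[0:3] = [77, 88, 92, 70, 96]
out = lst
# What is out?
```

lst starts as [12, 12, 13, 3, 14, 12] (length 6). The slice lst[0:3] covers indices [0, 1, 2] with values [12, 12, 13]. Replacing that slice with [77, 88, 92, 70, 96] (different length) produces [77, 88, 92, 70, 96, 3, 14, 12].

[77, 88, 92, 70, 96, 3, 14, 12]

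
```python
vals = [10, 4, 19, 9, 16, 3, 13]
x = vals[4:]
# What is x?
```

vals has length 7. The slice vals[4:] selects indices [4, 5, 6] (4->16, 5->3, 6->13), giving [16, 3, 13].

[16, 3, 13]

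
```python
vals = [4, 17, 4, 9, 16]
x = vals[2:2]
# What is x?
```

vals has length 5. The slice vals[2:2] resolves to an empty index range, so the result is [].

[]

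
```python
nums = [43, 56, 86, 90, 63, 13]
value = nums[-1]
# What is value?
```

nums has length 6. Negative index -1 maps to positive index 6 + (-1) = 5. nums[5] = 13.

13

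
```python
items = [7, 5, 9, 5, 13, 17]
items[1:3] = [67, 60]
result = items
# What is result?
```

items starts as [7, 5, 9, 5, 13, 17] (length 6). The slice items[1:3] covers indices [1, 2] with values [5, 9]. Replacing that slice with [67, 60] (same length) produces [7, 67, 60, 5, 13, 17].

[7, 67, 60, 5, 13, 17]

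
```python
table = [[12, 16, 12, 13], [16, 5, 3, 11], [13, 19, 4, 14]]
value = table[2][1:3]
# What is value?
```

table[2] = [13, 19, 4, 14]. table[2] has length 4. The slice table[2][1:3] selects indices [1, 2] (1->19, 2->4), giving [19, 4].

[19, 4]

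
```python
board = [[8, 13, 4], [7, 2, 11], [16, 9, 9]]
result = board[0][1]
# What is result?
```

board[0] = [8, 13, 4]. Taking column 1 of that row yields 13.

13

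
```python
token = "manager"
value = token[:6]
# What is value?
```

token has length 7. The slice token[:6] selects indices [0, 1, 2, 3, 4, 5] (0->'m', 1->'a', 2->'n', 3->'a', 4->'g', 5->'e'), giving 'manage'.

'manage'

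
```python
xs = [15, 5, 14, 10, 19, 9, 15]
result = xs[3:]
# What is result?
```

xs has length 7. The slice xs[3:] selects indices [3, 4, 5, 6] (3->10, 4->19, 5->9, 6->15), giving [10, 19, 9, 15].

[10, 19, 9, 15]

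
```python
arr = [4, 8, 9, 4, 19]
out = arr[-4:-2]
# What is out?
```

arr has length 5. The slice arr[-4:-2] selects indices [1, 2] (1->8, 2->9), giving [8, 9].

[8, 9]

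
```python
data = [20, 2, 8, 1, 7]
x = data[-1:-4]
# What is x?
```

data has length 5. The slice data[-1:-4] resolves to an empty index range, so the result is [].

[]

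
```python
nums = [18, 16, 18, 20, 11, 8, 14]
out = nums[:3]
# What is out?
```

nums has length 7. The slice nums[:3] selects indices [0, 1, 2] (0->18, 1->16, 2->18), giving [18, 16, 18].

[18, 16, 18]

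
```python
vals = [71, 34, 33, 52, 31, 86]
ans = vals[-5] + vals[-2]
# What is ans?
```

vals has length 6. Negative index -5 maps to positive index 6 + (-5) = 1. vals[1] = 34.
vals has length 6. Negative index -2 maps to positive index 6 + (-2) = 4. vals[4] = 31.
Sum: 34 + 31 = 65.

65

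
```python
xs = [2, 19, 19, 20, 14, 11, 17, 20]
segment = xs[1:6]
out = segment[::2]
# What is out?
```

xs has length 8. The slice xs[1:6] selects indices [1, 2, 3, 4, 5] (1->19, 2->19, 3->20, 4->14, 5->11), giving [19, 19, 20, 14, 11]. So segment = [19, 19, 20, 14, 11]. segment has length 5. The slice segment[::2] selects indices [0, 2, 4] (0->19, 2->20, 4->11), giving [19, 20, 11].

[19, 20, 11]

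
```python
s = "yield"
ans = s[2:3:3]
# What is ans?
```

s has length 5. The slice s[2:3:3] selects indices [2] (2->'e'), giving 'e'.

'e'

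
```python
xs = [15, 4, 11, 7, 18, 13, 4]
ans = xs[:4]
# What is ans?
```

xs has length 7. The slice xs[:4] selects indices [0, 1, 2, 3] (0->15, 1->4, 2->11, 3->7), giving [15, 4, 11, 7].

[15, 4, 11, 7]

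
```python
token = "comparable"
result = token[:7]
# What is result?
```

token has length 10. The slice token[:7] selects indices [0, 1, 2, 3, 4, 5, 6] (0->'c', 1->'o', 2->'m', 3->'p', 4->'a', 5->'r', 6->'a'), giving 'compara'.

'compara'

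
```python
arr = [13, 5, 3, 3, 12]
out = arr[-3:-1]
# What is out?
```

arr has length 5. The slice arr[-3:-1] selects indices [2, 3] (2->3, 3->3), giving [3, 3].

[3, 3]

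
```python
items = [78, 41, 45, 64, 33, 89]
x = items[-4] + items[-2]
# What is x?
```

items has length 6. Negative index -4 maps to positive index 6 + (-4) = 2. items[2] = 45.
items has length 6. Negative index -2 maps to positive index 6 + (-2) = 4. items[4] = 33.
Sum: 45 + 33 = 78.

78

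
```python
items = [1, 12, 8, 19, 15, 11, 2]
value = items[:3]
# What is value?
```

items has length 7. The slice items[:3] selects indices [0, 1, 2] (0->1, 1->12, 2->8), giving [1, 12, 8].

[1, 12, 8]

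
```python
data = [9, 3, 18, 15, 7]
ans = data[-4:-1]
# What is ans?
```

data has length 5. The slice data[-4:-1] selects indices [1, 2, 3] (1->3, 2->18, 3->15), giving [3, 18, 15].

[3, 18, 15]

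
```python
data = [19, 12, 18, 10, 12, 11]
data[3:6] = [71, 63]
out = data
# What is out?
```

data starts as [19, 12, 18, 10, 12, 11] (length 6). The slice data[3:6] covers indices [3, 4, 5] with values [10, 12, 11]. Replacing that slice with [71, 63] (different length) produces [19, 12, 18, 71, 63].

[19, 12, 18, 71, 63]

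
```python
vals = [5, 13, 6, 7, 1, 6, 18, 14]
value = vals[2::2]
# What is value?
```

vals has length 8. The slice vals[2::2] selects indices [2, 4, 6] (2->6, 4->1, 6->18), giving [6, 1, 18].

[6, 1, 18]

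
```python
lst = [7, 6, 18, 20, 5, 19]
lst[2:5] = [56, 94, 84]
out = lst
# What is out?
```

lst starts as [7, 6, 18, 20, 5, 19] (length 6). The slice lst[2:5] covers indices [2, 3, 4] with values [18, 20, 5]. Replacing that slice with [56, 94, 84] (same length) produces [7, 6, 56, 94, 84, 19].

[7, 6, 56, 94, 84, 19]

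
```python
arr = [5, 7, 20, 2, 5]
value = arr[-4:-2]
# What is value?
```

arr has length 5. The slice arr[-4:-2] selects indices [1, 2] (1->7, 2->20), giving [7, 20].

[7, 20]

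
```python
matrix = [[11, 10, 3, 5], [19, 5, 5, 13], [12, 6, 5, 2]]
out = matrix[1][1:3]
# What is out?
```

matrix[1] = [19, 5, 5, 13]. matrix[1] has length 4. The slice matrix[1][1:3] selects indices [1, 2] (1->5, 2->5), giving [5, 5].

[5, 5]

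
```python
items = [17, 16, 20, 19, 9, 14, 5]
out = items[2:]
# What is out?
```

items has length 7. The slice items[2:] selects indices [2, 3, 4, 5, 6] (2->20, 3->19, 4->9, 5->14, 6->5), giving [20, 19, 9, 14, 5].

[20, 19, 9, 14, 5]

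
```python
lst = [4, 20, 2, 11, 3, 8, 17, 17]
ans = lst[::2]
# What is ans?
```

lst has length 8. The slice lst[::2] selects indices [0, 2, 4, 6] (0->4, 2->2, 4->3, 6->17), giving [4, 2, 3, 17].

[4, 2, 3, 17]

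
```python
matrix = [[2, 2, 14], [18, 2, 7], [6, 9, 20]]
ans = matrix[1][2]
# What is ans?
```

matrix[1] = [18, 2, 7]. Taking column 2 of that row yields 7.

7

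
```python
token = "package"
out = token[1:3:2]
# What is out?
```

token has length 7. The slice token[1:3:2] selects indices [1] (1->'a'), giving 'a'.

'a'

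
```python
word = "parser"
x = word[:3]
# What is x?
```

word has length 6. The slice word[:3] selects indices [0, 1, 2] (0->'p', 1->'a', 2->'r'), giving 'par'.

'par'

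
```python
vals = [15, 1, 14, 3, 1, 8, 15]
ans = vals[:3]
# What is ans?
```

vals has length 7. The slice vals[:3] selects indices [0, 1, 2] (0->15, 1->1, 2->14), giving [15, 1, 14].

[15, 1, 14]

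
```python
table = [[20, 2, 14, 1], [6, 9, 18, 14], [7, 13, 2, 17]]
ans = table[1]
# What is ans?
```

table has 3 rows. Row 1 is [6, 9, 18, 14].

[6, 9, 18, 14]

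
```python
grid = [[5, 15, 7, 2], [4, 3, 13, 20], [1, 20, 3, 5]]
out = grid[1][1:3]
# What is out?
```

grid[1] = [4, 3, 13, 20]. grid[1] has length 4. The slice grid[1][1:3] selects indices [1, 2] (1->3, 2->13), giving [3, 13].

[3, 13]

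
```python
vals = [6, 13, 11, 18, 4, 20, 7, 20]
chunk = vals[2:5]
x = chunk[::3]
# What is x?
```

vals has length 8. The slice vals[2:5] selects indices [2, 3, 4] (2->11, 3->18, 4->4), giving [11, 18, 4]. So chunk = [11, 18, 4]. chunk has length 3. The slice chunk[::3] selects indices [0] (0->11), giving [11].

[11]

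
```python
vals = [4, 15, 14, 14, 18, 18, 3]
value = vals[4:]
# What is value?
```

vals has length 7. The slice vals[4:] selects indices [4, 5, 6] (4->18, 5->18, 6->3), giving [18, 18, 3].

[18, 18, 3]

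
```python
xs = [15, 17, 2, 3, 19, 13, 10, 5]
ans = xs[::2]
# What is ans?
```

xs has length 8. The slice xs[::2] selects indices [0, 2, 4, 6] (0->15, 2->2, 4->19, 6->10), giving [15, 2, 19, 10].

[15, 2, 19, 10]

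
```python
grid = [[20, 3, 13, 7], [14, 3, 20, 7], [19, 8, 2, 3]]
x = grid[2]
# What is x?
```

grid has 3 rows. Row 2 is [19, 8, 2, 3].

[19, 8, 2, 3]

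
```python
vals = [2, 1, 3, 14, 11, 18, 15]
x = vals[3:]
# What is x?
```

vals has length 7. The slice vals[3:] selects indices [3, 4, 5, 6] (3->14, 4->11, 5->18, 6->15), giving [14, 11, 18, 15].

[14, 11, 18, 15]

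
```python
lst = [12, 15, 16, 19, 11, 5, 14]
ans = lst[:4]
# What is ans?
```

lst has length 7. The slice lst[:4] selects indices [0, 1, 2, 3] (0->12, 1->15, 2->16, 3->19), giving [12, 15, 16, 19].

[12, 15, 16, 19]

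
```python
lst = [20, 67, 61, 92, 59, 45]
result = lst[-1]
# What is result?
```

lst has length 6. Negative index -1 maps to positive index 6 + (-1) = 5. lst[5] = 45.

45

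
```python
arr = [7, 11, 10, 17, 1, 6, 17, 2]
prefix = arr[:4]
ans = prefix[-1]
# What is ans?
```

arr has length 8. The slice arr[:4] selects indices [0, 1, 2, 3] (0->7, 1->11, 2->10, 3->17), giving [7, 11, 10, 17]. So prefix = [7, 11, 10, 17]. Then prefix[-1] = 17.

17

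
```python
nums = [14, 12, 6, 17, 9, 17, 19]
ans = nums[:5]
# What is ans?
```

nums has length 7. The slice nums[:5] selects indices [0, 1, 2, 3, 4] (0->14, 1->12, 2->6, 3->17, 4->9), giving [14, 12, 6, 17, 9].

[14, 12, 6, 17, 9]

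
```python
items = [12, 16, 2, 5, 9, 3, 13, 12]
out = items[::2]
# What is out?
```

items has length 8. The slice items[::2] selects indices [0, 2, 4, 6] (0->12, 2->2, 4->9, 6->13), giving [12, 2, 9, 13].

[12, 2, 9, 13]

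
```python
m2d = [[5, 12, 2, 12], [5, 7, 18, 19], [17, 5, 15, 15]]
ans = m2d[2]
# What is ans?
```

m2d has 3 rows. Row 2 is [17, 5, 15, 15].

[17, 5, 15, 15]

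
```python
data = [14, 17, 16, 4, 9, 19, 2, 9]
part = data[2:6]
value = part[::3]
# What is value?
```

data has length 8. The slice data[2:6] selects indices [2, 3, 4, 5] (2->16, 3->4, 4->9, 5->19), giving [16, 4, 9, 19]. So part = [16, 4, 9, 19]. part has length 4. The slice part[::3] selects indices [0, 3] (0->16, 3->19), giving [16, 19].

[16, 19]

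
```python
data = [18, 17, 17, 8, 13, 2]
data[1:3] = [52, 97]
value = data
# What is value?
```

data starts as [18, 17, 17, 8, 13, 2] (length 6). The slice data[1:3] covers indices [1, 2] with values [17, 17]. Replacing that slice with [52, 97] (same length) produces [18, 52, 97, 8, 13, 2].

[18, 52, 97, 8, 13, 2]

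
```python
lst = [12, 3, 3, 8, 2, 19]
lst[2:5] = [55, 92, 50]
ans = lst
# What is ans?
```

lst starts as [12, 3, 3, 8, 2, 19] (length 6). The slice lst[2:5] covers indices [2, 3, 4] with values [3, 8, 2]. Replacing that slice with [55, 92, 50] (same length) produces [12, 3, 55, 92, 50, 19].

[12, 3, 55, 92, 50, 19]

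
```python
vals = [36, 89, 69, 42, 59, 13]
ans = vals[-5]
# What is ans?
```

vals has length 6. Negative index -5 maps to positive index 6 + (-5) = 1. vals[1] = 89.

89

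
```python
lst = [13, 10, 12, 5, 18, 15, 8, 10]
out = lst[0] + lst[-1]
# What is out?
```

lst has length 8. lst[0] = 13.
lst has length 8. Negative index -1 maps to positive index 8 + (-1) = 7. lst[7] = 10.
Sum: 13 + 10 = 23.

23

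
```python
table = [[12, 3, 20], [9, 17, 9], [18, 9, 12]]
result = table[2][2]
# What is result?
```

table[2] = [18, 9, 12]. Taking column 2 of that row yields 12.

12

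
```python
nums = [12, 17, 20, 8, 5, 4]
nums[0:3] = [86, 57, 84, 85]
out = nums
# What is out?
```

nums starts as [12, 17, 20, 8, 5, 4] (length 6). The slice nums[0:3] covers indices [0, 1, 2] with values [12, 17, 20]. Replacing that slice with [86, 57, 84, 85] (different length) produces [86, 57, 84, 85, 8, 5, 4].

[86, 57, 84, 85, 8, 5, 4]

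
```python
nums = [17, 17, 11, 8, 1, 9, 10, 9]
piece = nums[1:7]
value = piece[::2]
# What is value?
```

nums has length 8. The slice nums[1:7] selects indices [1, 2, 3, 4, 5, 6] (1->17, 2->11, 3->8, 4->1, 5->9, 6->10), giving [17, 11, 8, 1, 9, 10]. So piece = [17, 11, 8, 1, 9, 10]. piece has length 6. The slice piece[::2] selects indices [0, 2, 4] (0->17, 2->8, 4->9), giving [17, 8, 9].

[17, 8, 9]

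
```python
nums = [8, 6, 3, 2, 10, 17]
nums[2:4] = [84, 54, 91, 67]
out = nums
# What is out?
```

nums starts as [8, 6, 3, 2, 10, 17] (length 6). The slice nums[2:4] covers indices [2, 3] with values [3, 2]. Replacing that slice with [84, 54, 91, 67] (different length) produces [8, 6, 84, 54, 91, 67, 10, 17].

[8, 6, 84, 54, 91, 67, 10, 17]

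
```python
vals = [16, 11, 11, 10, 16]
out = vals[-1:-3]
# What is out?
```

vals has length 5. The slice vals[-1:-3] resolves to an empty index range, so the result is [].

[]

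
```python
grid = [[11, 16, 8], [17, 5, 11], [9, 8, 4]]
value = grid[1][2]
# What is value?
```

grid[1] = [17, 5, 11]. Taking column 2 of that row yields 11.

11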